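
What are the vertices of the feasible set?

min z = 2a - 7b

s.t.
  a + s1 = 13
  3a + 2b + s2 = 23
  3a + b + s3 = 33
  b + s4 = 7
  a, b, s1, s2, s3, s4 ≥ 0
Each vertex is the intersection of two constraint boundaries that also satisfies all remaining constraints:
  a = 0 and b = 0 → (0, 0)
  3a + 2b = 23 and b = 0 → (7.667, 0)
  3a + 2b = 23 and b = 7 → (3, 7)
  b = 7 and a = 0 → (0, 7)

Vertices: (0, 0), (7.667, 0), (3, 7), (0, 7)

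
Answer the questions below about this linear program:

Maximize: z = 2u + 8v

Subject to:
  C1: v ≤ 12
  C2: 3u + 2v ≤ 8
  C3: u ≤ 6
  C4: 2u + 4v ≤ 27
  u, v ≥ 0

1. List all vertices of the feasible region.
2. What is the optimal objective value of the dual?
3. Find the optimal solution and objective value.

1. (0, 0), (2.667, 0), (0, 4)
2. 32 (by strong duality, equal to the primal optimum)
3. u = 0, v = 4, z = 32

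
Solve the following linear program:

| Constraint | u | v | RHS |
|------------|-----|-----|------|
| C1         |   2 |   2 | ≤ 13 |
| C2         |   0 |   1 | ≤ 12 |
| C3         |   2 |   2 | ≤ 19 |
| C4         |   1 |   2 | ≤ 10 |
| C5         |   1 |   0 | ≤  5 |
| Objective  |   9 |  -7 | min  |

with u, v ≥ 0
u = 0, v = 5, z = -35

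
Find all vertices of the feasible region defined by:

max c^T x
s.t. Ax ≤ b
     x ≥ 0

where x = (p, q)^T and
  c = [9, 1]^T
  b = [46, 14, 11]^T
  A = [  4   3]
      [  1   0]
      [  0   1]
Each vertex is the intersection of two constraint boundaries that also satisfies all remaining constraints:
  p = 0 and q = 0 → (0, 0)
  4p + 3q = 46 and q = 0 → (11.5, 0)
  4p + 3q = 46 and q = 11 → (3.25, 11)
  q = 11 and p = 0 → (0, 11)

Vertices: (0, 0), (11.5, 0), (3.25, 11), (0, 11)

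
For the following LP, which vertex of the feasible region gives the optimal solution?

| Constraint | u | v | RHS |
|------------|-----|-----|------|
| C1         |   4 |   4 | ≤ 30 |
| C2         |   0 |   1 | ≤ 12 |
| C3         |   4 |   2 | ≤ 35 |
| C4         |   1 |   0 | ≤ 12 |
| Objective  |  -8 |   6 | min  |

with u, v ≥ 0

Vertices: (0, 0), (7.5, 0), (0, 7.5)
(7.5, 0) with z = -60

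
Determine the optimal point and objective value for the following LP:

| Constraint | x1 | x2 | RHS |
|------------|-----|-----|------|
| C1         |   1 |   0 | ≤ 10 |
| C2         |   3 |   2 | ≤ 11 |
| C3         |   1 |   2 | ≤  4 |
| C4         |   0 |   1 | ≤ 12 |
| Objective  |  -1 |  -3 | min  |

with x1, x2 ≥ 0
Each vertex is the intersection of two constraint boundaries that also satisfies all remaining constraints:
  x1 = 0 and x2 = 0 → (0, 0)
  3x1 + 2x2 = 11 and x2 = 0 → (3.667, 0)
  3x1 + 2x2 = 11 and x1 + 2x2 = 4 → (3.5, 0.25)
  x1 + 2x2 = 4 and x1 = 0 → (0, 2)

Evaluating z = -x1 - 3x2 at each vertex:
  (0, 0): z = 0
  (3.667, 0): z = -3.667
  (3.5, 0.25): z = -4.25
  (0, 2): z = -6

The minimum is at (0, 2) with z = -6.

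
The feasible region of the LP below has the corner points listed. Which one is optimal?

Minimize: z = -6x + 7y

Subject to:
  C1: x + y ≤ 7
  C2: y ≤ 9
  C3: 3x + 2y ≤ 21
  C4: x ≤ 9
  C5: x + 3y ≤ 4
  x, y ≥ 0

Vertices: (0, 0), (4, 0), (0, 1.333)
Evaluating z = -6x + 7y at each vertex:
  (0, 0): z = 0
  (4, 0): z = -24
  (0, 1.333): z = 9.333

The smallest value is z = -24, attained at (4, 0).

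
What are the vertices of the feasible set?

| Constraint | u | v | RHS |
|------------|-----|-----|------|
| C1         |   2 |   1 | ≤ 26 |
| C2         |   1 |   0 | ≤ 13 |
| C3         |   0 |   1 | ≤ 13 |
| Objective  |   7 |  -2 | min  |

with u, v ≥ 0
Each vertex is the intersection of two constraint boundaries that also satisfies all remaining constraints:
  u = 0 and v = 0 → (0, 0)
  2u + v = 26 and u = 13 → (13, 0)
  2u + v = 26 and v = 13 → (6.5, 13)
  v = 13 and u = 0 → (0, 13)

Vertices: (0, 0), (13, 0), (6.5, 13), (0, 13)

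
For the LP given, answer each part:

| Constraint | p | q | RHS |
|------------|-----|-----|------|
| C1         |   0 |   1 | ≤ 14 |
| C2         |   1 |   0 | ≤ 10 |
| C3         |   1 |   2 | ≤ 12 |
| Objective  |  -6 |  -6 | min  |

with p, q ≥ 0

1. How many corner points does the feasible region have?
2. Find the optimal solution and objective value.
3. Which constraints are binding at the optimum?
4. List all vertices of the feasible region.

1. 4
2. p = 10, q = 1, z = -66
3. C2, C3
4. (0, 0), (10, 0), (10, 1), (0, 6)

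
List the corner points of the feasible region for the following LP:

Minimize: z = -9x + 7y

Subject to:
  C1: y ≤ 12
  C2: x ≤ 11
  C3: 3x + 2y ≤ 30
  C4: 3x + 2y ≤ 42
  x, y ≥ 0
Each vertex is the intersection of two constraint boundaries that also satisfies all remaining constraints:
  x = 0 and y = 0 → (0, 0)
  3x + 2y = 30 and y = 0 → (10, 0)
  y = 12 and 3x + 2y = 30 → (2, 12)
  y = 12 and x = 0 → (0, 12)

Vertices: (0, 0), (10, 0), (2, 12), (0, 12)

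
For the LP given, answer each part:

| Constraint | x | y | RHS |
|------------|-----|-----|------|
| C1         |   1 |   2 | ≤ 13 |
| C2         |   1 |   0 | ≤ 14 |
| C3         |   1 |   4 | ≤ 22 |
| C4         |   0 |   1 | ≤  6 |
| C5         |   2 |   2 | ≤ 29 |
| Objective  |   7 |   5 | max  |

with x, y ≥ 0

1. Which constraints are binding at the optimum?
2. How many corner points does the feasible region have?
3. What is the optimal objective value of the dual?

1. C1, y ≥ 0
2. 4
3. 91 (by strong duality, equal to the primal optimum)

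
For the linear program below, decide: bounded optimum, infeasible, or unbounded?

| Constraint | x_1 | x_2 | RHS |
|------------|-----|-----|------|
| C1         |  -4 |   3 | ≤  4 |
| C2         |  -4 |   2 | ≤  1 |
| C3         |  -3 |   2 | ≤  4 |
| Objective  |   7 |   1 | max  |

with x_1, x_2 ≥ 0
Feasible point: (0, 0) satisfies every constraint, so the LP is feasible.
Direction d = (1, 0): for each constraint row a, a·d ≤ 0 —
  (-4)(1) + (3)(0) = -4 ≤ 0
  (-4)(1) + (2)(0) = -4 ≤ 0
  (-3)(1) + (2)(0) = -3 ≤ 0
and d ≥ 0, so (0, 0) + t·d stays feasible for every t ≥ 0. Along this ray z = 7x_1 + x_2 changes by 7 per unit t, so z → +∞.

Unbounded: there is a feasible ray along which z → +∞.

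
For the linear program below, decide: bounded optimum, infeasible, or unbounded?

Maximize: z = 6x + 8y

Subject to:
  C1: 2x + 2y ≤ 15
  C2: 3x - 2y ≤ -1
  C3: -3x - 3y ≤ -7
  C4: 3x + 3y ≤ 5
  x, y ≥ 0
C4 requires 3x + 3y ≤ 5, while C3 (-3x - 3y ≤ -7) is equivalent to 3x + 3y ≥ 7. Together they would need 7 ≤ 3x + 3y ≤ 5, which is impossible since 7 > 5. No point satisfies all constraints.

The feasible region is empty; the LP is infeasible.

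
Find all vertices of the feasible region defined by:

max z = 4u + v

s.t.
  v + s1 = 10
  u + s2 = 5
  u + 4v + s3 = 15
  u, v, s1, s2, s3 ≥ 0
Each vertex is the intersection of two constraint boundaries that also satisfies all remaining constraints:
  u = 0 and v = 0 → (0, 0)
  u = 5 and v = 0 → (5, 0)
  u = 5 and u + 4v = 15 → (5, 2.5)
  u + 4v = 15 and u = 0 → (0, 3.75)

Vertices: (0, 0), (5, 0), (5, 2.5), (0, 3.75)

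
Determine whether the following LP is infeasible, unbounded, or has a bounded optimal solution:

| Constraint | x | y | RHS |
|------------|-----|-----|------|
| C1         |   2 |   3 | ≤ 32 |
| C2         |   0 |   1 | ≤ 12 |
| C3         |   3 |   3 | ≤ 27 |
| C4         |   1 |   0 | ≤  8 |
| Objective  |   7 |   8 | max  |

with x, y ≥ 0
The point (0, 9) satisfies every constraint, so the LP is feasible; the constraints give x ≤ 8 and y ≤ 12, which with x, y ≥ 0 keep the feasible region inside a bounded box. A feasible, bounded LP attains a finite optimum at a vertex.

Evaluating z = 7x + 8y at each vertex:
  (0, 0): z = 0
  (8, 0): z = 56
  (8, 1): z = 64
  (0, 9): z = 72

The LP has an optimal solution: (0, 9) with z = 72.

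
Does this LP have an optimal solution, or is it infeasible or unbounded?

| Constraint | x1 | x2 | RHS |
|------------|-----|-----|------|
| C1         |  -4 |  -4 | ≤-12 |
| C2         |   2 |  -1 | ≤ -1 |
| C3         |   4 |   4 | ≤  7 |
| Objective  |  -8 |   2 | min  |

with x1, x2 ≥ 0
C3 requires 4x1 + 4x2 ≤ 7, while C1 (-4x1 - 4x2 ≤ -12) is equivalent to 4x1 + 4x2 ≥ 12. Together they would need 12 ≤ 4x1 + 4x2 ≤ 7, which is impossible since 12 > 7. No point satisfies all constraints.

Infeasible: no point satisfies all constraints simultaneously.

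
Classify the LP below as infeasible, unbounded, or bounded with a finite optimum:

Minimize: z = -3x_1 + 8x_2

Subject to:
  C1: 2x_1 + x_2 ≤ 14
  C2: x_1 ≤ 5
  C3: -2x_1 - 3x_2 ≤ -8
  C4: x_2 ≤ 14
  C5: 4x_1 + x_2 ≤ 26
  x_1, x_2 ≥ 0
The point (5, 0) satisfies every constraint, so the LP is feasible; the constraints give x_1 ≤ 5 and x_2 ≤ 14, which with x_1, x_2 ≥ 0 keep the feasible region inside a bounded box. A feasible, bounded LP attains a finite optimum at a vertex.

Evaluating z = -3x_1 + 8x_2 at each vertex:
  (0, 2.667): z = 21.33
  (4, 0): z = -12
  (5, 0): z = -15
  (5, 4): z = 17
  (0, 14): z = 112

Feasible with finite optimum z* = -15 at (5, 0).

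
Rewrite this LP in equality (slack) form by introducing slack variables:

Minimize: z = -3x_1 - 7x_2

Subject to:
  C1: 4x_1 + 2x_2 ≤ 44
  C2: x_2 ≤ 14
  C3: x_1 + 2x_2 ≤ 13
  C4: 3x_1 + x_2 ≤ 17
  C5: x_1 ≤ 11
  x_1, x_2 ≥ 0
min z = -3x_1 - 7x_2

s.t.
  4x_1 + 2x_2 + s1 = 44
  x_2 + s2 = 14
  x_1 + 2x_2 + s3 = 13
  3x_1 + x_2 + s4 = 17
  x_1 + s5 = 11
  x_1, x_2, s1, s2, s3, s4, s5 ≥ 0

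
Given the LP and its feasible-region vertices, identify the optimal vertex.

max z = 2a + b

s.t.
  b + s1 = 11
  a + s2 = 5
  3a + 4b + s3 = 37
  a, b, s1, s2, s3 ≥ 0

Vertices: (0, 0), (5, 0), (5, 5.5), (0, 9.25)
Evaluating z = 2a + b at each vertex:
  (0, 0): z = 0
  (5, 0): z = 10
  (5, 5.5): z = 15.5
  (0, 9.25): z = 9.25

The largest value is z = 15.5, attained at (5, 5.5).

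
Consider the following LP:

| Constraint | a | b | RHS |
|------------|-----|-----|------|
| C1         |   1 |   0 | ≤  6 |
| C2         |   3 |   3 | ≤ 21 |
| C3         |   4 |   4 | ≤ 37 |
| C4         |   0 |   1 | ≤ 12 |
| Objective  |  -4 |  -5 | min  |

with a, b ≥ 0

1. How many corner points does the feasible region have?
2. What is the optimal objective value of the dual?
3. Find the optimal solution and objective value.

1. 4
2. -35 (by strong duality, equal to the primal optimum)
3. a = 0, b = 7, z = -35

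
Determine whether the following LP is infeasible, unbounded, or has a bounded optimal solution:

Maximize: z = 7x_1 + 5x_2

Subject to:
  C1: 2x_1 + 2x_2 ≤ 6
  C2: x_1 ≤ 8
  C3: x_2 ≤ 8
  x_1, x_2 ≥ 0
The point (3, 0) satisfies every constraint, so the LP is feasible; the constraints give x_1 ≤ 8 and x_2 ≤ 8, which with x_1, x_2 ≥ 0 keep the feasible region inside a bounded box. A feasible, bounded LP attains a finite optimum at a vertex.

Feasible with finite optimum z* = 21 at (3, 0).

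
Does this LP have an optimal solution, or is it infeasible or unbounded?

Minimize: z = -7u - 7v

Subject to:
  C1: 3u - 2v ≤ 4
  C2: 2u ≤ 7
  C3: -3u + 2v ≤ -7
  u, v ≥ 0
C1 requires 3u - 2v ≤ 4, while C3 (-3u + 2v ≤ -7) is equivalent to 3u - 2v ≥ 7. Together they would need 7 ≤ 3u - 2v ≤ 4, which is impossible since 7 > 4. No point satisfies all constraints.

Infeasible — the constraint set is empty.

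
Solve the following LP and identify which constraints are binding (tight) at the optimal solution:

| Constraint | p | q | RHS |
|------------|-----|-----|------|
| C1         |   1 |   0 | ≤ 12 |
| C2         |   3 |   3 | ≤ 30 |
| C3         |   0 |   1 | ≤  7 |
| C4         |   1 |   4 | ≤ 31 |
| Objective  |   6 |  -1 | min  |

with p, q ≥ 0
Optimal: p = 0, q = 7
Slack at optimum:
  C1: slack = 12
  C2: slack = 9
  C3: slack = 0 (binding)
  C4: slack = 3
  p ≥ 0: p = 0 (binding)
  q ≥ 0: q = 7
Binding constraints: C3, p ≥ 0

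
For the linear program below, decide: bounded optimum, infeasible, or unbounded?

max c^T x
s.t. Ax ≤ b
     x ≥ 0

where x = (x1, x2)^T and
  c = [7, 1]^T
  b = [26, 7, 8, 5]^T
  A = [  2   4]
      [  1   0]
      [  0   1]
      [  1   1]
The point (5, 0) satisfies every constraint, so the LP is feasible; the constraints give x1 ≤ 7 and x2 ≤ 8, which with x1, x2 ≥ 0 keep the feasible region inside a bounded box. A feasible, bounded LP attains a finite optimum at a vertex.

Bounded optimum: z* = 35 at (5, 0).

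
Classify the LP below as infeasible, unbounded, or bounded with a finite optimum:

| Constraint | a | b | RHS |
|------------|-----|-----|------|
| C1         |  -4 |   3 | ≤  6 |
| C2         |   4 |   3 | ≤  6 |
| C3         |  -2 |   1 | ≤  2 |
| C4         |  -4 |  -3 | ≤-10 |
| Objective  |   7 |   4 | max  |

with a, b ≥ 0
C2 requires 4a + 3b ≤ 6, while C4 (-4a - 3b ≤ -10) is equivalent to 4a + 3b ≥ 10. Together they would need 10 ≤ 4a + 3b ≤ 6, which is impossible since 10 > 6. No point satisfies all constraints.

Infeasible: no point satisfies all constraints simultaneously.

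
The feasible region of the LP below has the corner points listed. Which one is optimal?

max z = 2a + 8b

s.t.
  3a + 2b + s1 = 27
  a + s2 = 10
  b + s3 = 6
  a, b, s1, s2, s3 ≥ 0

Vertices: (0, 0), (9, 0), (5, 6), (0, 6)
(5, 6) with z = 58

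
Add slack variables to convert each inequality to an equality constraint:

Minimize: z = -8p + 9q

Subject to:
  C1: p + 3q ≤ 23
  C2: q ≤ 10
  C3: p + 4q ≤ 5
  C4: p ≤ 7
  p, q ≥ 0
min z = -8p + 9q

s.t.
  p + 3q + s1 = 23
  q + s2 = 10
  p + 4q + s3 = 5
  p + s4 = 7
  p, q, s1, s2, s3, s4 ≥ 0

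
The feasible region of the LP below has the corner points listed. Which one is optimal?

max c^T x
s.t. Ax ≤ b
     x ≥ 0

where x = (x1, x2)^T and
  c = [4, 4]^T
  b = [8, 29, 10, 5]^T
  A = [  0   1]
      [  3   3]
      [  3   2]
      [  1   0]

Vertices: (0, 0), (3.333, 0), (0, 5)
Evaluating z = 4x1 + 4x2 at each vertex:
  (0, 0): z = 0
  (3.333, 0): z = 13.33
  (0, 5): z = 20

The largest value is z = 20, attained at (0, 5).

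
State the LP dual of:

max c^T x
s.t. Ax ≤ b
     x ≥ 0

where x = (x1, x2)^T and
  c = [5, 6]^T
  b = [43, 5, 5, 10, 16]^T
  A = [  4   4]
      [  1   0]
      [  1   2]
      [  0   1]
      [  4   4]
Minimize: z = 43y1 + 5y2 + 5y3 + 10y4 + 16y5

Subject to:
  C1: -4y1 - y2 - y3 - 4y5 ≤ -5
  C2: -4y1 - 2y3 - y4 - 4y5 ≤ -6
  y1, y2, y3, y4, y5 ≥ 0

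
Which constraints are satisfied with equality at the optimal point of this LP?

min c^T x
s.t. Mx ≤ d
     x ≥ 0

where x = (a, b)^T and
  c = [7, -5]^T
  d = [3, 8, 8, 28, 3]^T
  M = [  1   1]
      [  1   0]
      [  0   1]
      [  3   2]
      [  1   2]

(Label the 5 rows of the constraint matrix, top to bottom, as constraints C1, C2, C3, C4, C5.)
Optimal: a = 0, b = 1.5
Slack at optimum:
  C1: slack = 1.5
  C2: slack = 8
  C3: slack = 6.5
  C4: slack = 25
  C5: slack = 0 (binding)
  a ≥ 0: a = 0 (binding)
  b ≥ 0: b = 1.5
Binding constraints: C5, a ≥ 0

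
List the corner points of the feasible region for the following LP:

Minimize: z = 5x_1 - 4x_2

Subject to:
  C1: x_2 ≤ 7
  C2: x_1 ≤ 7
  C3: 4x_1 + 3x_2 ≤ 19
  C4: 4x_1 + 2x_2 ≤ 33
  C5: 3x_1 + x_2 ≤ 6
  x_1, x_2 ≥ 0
Each vertex is the intersection of two constraint boundaries that also satisfies all remaining constraints:
  x_1 = 0 and x_2 = 0 → (0, 0)
  3x_1 + x_2 = 6 and x_2 = 0 → (2, 0)
  3x_1 + x_2 = 6 and x_1 = 0 → (0, 6)

Vertices: (0, 0), (2, 0), (0, 6)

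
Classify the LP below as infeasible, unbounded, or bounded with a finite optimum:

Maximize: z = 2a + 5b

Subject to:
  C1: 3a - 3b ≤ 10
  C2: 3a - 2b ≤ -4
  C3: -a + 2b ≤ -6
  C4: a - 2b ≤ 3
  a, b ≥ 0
C4 requires a - 2b ≤ 3, while C3 (-a + 2b ≤ -6) is equivalent to a - 2b ≥ 6. Together they would need 6 ≤ a - 2b ≤ 3, which is impossible since 6 > 3. No point satisfies all constraints.

Infeasible: no point satisfies all constraints simultaneously.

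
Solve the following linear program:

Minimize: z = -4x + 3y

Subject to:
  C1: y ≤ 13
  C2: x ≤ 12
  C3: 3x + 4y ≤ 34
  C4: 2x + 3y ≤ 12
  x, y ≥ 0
Each vertex is the intersection of two constraint boundaries that also satisfies all remaining constraints:
  x = 0 and y = 0 → (0, 0)
  2x + 3y = 12 and y = 0 → (6, 0)
  2x + 3y = 12 and x = 0 → (0, 4)

Evaluating z = -4x + 3y at each vertex:
  (0, 0): z = 0
  (6, 0): z = -24
  (0, 4): z = 12

The minimum is at (6, 0) with z = -24.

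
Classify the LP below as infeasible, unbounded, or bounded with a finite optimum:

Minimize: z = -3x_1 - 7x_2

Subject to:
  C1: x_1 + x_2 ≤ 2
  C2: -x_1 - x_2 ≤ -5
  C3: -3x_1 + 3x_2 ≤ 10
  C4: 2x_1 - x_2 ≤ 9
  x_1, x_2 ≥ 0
C1 requires x_1 + x_2 ≤ 2, while C2 (-x_1 - x_2 ≤ -5) is equivalent to x_1 + x_2 ≥ 5. Together they would need 5 ≤ x_1 + x_2 ≤ 2, which is impossible since 5 > 2. No point satisfies all constraints.

Infeasible: no point satisfies all constraints simultaneously.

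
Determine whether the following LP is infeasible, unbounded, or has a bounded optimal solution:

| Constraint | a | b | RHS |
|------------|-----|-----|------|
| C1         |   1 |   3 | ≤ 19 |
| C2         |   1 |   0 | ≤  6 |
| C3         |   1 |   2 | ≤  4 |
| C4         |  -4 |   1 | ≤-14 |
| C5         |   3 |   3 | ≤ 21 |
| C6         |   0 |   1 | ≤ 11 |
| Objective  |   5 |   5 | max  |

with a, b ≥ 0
The point (4, 0) satisfies every constraint, so the LP is feasible; the constraints give a ≤ 6 and b ≤ 11, which with a, b ≥ 0 keep the feasible region inside a bounded box. A feasible, bounded LP attains a finite optimum at a vertex.

Evaluating z = 5a + 5b at each vertex:
  (3.5, 0): z = 17.5
  (4, 0): z = 20
  (3.556, 0.2222): z = 18.89

The LP has an optimal solution: (4, 0) with z = 20.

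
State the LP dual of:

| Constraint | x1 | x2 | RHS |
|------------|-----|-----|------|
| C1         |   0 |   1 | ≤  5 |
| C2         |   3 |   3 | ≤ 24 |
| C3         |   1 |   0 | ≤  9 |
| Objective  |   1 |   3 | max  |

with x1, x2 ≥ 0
Minimize: z = 5y1 + 24y2 + 9y3

Subject to:
  C1: -3y2 - y3 ≤ -1
  C2: -y1 - 3y2 ≤ -3
  y1, y2, y3 ≥ 0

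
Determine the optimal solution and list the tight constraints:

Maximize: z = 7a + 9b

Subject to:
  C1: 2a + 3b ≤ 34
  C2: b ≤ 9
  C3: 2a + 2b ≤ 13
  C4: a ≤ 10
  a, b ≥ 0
Optimal: a = 0, b = 6.5
Slack at optimum:
  C1: slack = 14.5
  C2: slack = 2.5
  C3: slack = 0 (binding)
  C4: slack = 10
  a ≥ 0: a = 0 (binding)
  b ≥ 0: b = 6.5
Binding constraints: C3, a ≥ 0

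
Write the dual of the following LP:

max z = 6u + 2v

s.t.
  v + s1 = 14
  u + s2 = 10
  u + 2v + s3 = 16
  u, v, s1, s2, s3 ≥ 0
Minimize: z = 14y1 + 10y2 + 16y3

Subject to:
  C1: -y2 - y3 ≤ -6
  C2: -y1 - 2y3 ≤ -2
  y1, y2, y3 ≥ 0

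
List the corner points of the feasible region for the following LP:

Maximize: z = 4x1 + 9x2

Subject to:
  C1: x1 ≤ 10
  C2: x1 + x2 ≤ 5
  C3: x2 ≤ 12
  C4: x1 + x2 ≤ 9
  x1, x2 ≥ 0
Each vertex is the intersection of two constraint boundaries that also satisfies all remaining constraints:
  x1 = 0 and x2 = 0 → (0, 0)
  x1 + x2 = 5 and x2 = 0 → (5, 0)
  x1 + x2 = 5 and x1 = 0 → (0, 5)

Vertices: (0, 0), (5, 0), (0, 5)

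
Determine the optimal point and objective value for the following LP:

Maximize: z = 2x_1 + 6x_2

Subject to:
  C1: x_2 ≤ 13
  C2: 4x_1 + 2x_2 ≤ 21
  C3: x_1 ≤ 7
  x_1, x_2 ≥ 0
x_1 = 0, x_2 = 10.5, z = 63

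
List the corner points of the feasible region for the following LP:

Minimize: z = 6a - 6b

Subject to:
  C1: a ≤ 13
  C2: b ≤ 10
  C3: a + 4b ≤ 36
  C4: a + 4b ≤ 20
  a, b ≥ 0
Each vertex is the intersection of two constraint boundaries that also satisfies all remaining constraints:
  a = 0 and b = 0 → (0, 0)
  a = 13 and b = 0 → (13, 0)
  a = 13 and a + 4b = 20 → (13, 1.75)
  a + 4b = 20 and a = 0 → (0, 5)

Vertices: (0, 0), (13, 0), (13, 1.75), (0, 5)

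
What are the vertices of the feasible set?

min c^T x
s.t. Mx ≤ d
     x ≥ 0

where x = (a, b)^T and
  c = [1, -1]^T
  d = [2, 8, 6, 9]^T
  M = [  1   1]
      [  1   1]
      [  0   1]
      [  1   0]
Each vertex is the intersection of two constraint boundaries that also satisfies all remaining constraints:
  a = 0 and b = 0 → (0, 0)
  a + b = 2 and b = 0 → (2, 0)
  a + b = 2 and a = 0 → (0, 2)

Vertices: (0, 0), (2, 0), (0, 2)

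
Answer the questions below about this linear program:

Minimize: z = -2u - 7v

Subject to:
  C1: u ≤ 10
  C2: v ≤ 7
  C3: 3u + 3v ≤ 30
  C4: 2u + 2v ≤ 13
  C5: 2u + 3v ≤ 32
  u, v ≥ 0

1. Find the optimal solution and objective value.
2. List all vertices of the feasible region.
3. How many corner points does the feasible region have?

1. u = 0, v = 6.5, z = -45.5
2. (0, 0), (6.5, 0), (0, 6.5)
3. 3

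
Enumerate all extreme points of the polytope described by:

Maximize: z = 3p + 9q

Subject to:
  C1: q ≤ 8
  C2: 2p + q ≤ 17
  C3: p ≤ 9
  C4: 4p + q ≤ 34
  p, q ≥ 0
Each vertex is the intersection of two constraint boundaries that also satisfies all remaining constraints:
  p = 0 and q = 0 → (0, 0)
  2p + q = 17 and 4p + q = 34 → (8.5, 0)
  q = 8 and 2p + q = 17 → (4.5, 8)
  q = 8 and p = 0 → (0, 8)

Vertices: (0, 0), (8.5, 0), (4.5, 8), (0, 8)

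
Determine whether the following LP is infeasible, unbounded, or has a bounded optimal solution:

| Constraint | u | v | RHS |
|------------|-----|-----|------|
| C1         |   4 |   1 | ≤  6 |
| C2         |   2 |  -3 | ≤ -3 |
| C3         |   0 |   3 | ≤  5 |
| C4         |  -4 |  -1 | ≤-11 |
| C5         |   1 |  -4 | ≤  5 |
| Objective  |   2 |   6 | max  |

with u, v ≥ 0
C1 requires 4u + v ≤ 6, while C4 (-4u - v ≤ -11) is equivalent to 4u + v ≥ 11. Together they would need 11 ≤ 4u + v ≤ 6, which is impossible since 11 > 6. No point satisfies all constraints.

Infeasible: no point satisfies all constraints simultaneously.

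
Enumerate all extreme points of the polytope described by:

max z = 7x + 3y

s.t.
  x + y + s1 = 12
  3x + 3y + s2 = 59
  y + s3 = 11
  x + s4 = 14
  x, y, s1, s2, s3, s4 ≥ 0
Each vertex is the intersection of two constraint boundaries that also satisfies all remaining constraints:
  x = 0 and y = 0 → (0, 0)
  x + y = 12 and y = 0 → (12, 0)
  x + y = 12 and y = 11 → (1, 11)
  y = 11 and x = 0 → (0, 11)

Vertices: (0, 0), (12, 0), (1, 11), (0, 11)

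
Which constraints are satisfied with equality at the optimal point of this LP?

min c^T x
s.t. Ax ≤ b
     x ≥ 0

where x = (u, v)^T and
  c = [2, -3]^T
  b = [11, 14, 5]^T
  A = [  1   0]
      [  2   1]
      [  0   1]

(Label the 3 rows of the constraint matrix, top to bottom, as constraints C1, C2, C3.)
Optimal: u = 0, v = 5
Binding: C3, u ≥ 0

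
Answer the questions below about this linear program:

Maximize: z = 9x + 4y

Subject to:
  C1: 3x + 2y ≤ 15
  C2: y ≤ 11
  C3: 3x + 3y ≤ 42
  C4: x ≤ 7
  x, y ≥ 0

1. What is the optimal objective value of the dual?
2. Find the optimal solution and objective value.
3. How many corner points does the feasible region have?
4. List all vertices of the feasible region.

1. 45 (by strong duality, equal to the primal optimum)
2. x = 5, y = 0, z = 45
3. 3
4. (0, 0), (5, 0), (0, 7.5)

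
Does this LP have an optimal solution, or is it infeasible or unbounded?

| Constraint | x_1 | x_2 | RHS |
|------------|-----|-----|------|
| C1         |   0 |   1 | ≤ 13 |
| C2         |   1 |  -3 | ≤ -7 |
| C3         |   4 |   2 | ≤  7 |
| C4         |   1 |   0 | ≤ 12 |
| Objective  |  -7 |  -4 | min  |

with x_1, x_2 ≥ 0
The point (0, 3.5) satisfies every constraint, so the LP is feasible; the constraints give x_1 ≤ 12 and x_2 ≤ 13, which with x_1, x_2 ≥ 0 keep the feasible region inside a bounded box. A feasible, bounded LP attains a finite optimum at a vertex.

Evaluating z = -7x_1 - 4x_2 at each vertex:
  (0, 2.333): z = -9.333
  (0.5, 2.5): z = -13.5
  (0, 3.5): z = -14

The LP has an optimal solution: (0, 3.5) with z = -14.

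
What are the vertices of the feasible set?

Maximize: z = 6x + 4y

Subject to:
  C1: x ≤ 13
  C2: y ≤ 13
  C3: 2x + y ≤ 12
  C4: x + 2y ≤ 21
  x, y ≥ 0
Each vertex is the intersection of two constraint boundaries that also satisfies all remaining constraints:
  x = 0 and y = 0 → (0, 0)
  2x + y = 12 and y = 0 → (6, 0)
  2x + y = 12 and x + 2y = 21 → (1, 10)
  x + 2y = 21 and x = 0 → (0, 10.5)

Vertices: (0, 0), (6, 0), (1, 10), (0, 10.5)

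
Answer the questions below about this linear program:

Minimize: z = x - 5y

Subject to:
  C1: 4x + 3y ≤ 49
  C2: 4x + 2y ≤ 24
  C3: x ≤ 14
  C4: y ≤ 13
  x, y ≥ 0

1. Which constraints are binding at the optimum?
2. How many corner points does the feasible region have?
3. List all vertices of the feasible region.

1. C2, x ≥ 0
2. 3
3. (0, 0), (6, 0), (0, 12)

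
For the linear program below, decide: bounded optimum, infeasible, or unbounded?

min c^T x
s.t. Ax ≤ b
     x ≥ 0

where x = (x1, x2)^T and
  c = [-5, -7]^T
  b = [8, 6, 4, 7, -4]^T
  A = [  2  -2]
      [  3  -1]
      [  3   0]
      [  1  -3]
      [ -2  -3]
Feasible point: (0, 2) satisfies every constraint, so the LP is feasible.
Direction d = (0, 1): for each constraint row a, a·d ≤ 0 —
  (2)(0) + (-2)(1) = -2 ≤ 0
  (3)(0) + (-1)(1) = -1 ≤ 0
  (3)(0) + (0)(1) = 0 ≤ 0
  (1)(0) + (-3)(1) = -3 ≤ 0
  (-2)(0) + (-3)(1) = -3 ≤ 0
and d ≥ 0, so (0, 2) + t·d stays feasible for every t ≥ 0. Along this ray z = -5x1 - 7x2 changes by -7 per unit t, so z → −∞.

Unbounded: there is a feasible ray along which z → −∞.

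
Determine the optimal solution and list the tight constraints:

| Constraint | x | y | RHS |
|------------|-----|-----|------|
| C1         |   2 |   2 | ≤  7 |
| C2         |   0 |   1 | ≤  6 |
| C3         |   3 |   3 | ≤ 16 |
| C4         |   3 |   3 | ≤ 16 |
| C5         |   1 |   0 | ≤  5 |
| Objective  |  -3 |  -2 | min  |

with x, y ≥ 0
Optimal: x = 3.5, y = 0
Slack at optimum:
  C1: slack = 0 (binding)
  C2: slack = 6
  C3: slack = 5.5
  C4: slack = 5.5
  C5: slack = 1.5
  x ≥ 0: x = 3.5
  y ≥ 0: y = 0 (binding)
Binding constraints: C1, y ≥ 0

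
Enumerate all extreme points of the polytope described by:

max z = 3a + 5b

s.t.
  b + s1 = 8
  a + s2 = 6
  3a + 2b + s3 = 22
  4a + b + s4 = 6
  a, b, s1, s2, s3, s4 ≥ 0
Each vertex is the intersection of two constraint boundaries that also satisfies all remaining constraints:
  a = 0 and b = 0 → (0, 0)
  4a + b = 6 and b = 0 → (1.5, 0)
  4a + b = 6 and a = 0 → (0, 6)

Vertices: (0, 0), (1.5, 0), (0, 6)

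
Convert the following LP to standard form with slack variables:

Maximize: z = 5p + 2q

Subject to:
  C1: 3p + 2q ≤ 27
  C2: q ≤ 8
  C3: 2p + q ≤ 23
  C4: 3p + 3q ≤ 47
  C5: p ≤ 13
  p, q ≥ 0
max z = 5p + 2q

s.t.
  3p + 2q + s1 = 27
  q + s2 = 8
  2p + q + s3 = 23
  3p + 3q + s4 = 47
  p + s5 = 13
  p, q, s1, s2, s3, s4, s5 ≥ 0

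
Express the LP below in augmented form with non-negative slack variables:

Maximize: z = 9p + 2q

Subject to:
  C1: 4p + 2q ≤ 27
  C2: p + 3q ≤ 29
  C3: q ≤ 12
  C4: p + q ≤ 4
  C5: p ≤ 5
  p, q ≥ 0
max z = 9p + 2q

s.t.
  4p + 2q + s1 = 27
  p + 3q + s2 = 29
  q + s3 = 12
  p + q + s4 = 4
  p + s5 = 5
  p, q, s1, s2, s3, s4, s5 ≥ 0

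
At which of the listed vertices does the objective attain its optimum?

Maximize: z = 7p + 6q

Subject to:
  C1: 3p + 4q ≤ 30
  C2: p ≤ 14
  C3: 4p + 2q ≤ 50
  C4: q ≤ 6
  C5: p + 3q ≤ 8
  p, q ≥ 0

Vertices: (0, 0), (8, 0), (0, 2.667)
Evaluating z = 7p + 6q at each vertex:
  (0, 0): z = 0
  (8, 0): z = 56
  (0, 2.667): z = 16

The largest value is z = 56, attained at (8, 0).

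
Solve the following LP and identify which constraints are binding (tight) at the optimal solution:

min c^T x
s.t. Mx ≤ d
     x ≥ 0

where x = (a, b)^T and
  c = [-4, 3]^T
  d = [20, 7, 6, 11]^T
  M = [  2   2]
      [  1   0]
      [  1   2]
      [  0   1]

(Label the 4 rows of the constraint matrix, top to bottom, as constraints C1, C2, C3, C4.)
Optimal: a = 6, b = 0
Slack at optimum:
  C1: slack = 8
  C2: slack = 1
  C3: slack = 0 (binding)
  C4: slack = 11
  a ≥ 0: a = 6
  b ≥ 0: b = 0 (binding)
Binding constraints: C3, b ≥ 0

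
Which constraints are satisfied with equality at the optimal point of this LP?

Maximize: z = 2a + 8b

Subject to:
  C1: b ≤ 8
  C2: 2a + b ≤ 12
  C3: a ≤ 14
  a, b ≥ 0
Optimal: a = 2, b = 8
Binding: C1, C2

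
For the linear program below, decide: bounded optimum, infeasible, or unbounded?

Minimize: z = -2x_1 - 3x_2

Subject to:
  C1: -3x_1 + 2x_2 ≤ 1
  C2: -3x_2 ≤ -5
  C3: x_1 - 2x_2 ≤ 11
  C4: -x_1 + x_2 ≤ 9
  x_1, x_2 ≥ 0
Feasible point: (1, 2) satisfies every constraint, so the LP is feasible.
Direction d = (1, 1): for each constraint row a, a·d ≤ 0 —
  (-3)(1) + (2)(1) = -1 ≤ 0
  (0)(1) + (-3)(1) = -3 ≤ 0
  (1)(1) + (-2)(1) = -1 ≤ 0
  (-1)(1) + (1)(1) = 0 ≤ 0
and d ≥ 0, so (1, 2) + t·d stays feasible for every t ≥ 0. Along this ray z = -2x_1 - 3x_2 changes by -5 per unit t, so z → −∞.

The LP is unbounded; z can be made arbitrarily small.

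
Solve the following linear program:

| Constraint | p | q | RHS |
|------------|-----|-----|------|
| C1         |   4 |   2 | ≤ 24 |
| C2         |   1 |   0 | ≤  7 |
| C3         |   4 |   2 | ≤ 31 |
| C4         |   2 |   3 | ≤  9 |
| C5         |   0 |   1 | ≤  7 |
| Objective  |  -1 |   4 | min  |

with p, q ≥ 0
p = 4.5, q = 0, z = -4.5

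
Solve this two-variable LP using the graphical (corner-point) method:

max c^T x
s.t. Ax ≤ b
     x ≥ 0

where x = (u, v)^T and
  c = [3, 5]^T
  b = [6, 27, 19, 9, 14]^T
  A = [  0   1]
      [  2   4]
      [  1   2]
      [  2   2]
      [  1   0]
Each vertex is the intersection of two constraint boundaries that also satisfies all remaining constraints:
  u = 0 and v = 0 → (0, 0)
  2u + 2v = 9 and v = 0 → (4.5, 0)
  2u + 2v = 9 and u = 0 → (0, 4.5)

Evaluating z = 3u + 5v at each vertex:
  (0, 0): z = 0
  (4.5, 0): z = 13.5
  (0, 4.5): z = 22.5

The maximum is at (0, 4.5) with z = 22.5.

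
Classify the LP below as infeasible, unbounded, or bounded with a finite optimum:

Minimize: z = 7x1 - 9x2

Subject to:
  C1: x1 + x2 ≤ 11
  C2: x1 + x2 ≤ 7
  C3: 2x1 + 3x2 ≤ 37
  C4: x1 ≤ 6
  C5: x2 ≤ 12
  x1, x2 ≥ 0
The point (0, 7) satisfies every constraint, so the LP is feasible; the constraints give x1 ≤ 6 and x2 ≤ 12, which with x1, x2 ≥ 0 keep the feasible region inside a bounded box. A feasible, bounded LP attains a finite optimum at a vertex.

Evaluating z = 7x1 - 9x2 at each vertex:
  (0, 0): z = 0
  (6, 0): z = 42
  (6, 1): z = 33
  (0, 7): z = -63

Bounded optimum: z* = -63 at (0, 7).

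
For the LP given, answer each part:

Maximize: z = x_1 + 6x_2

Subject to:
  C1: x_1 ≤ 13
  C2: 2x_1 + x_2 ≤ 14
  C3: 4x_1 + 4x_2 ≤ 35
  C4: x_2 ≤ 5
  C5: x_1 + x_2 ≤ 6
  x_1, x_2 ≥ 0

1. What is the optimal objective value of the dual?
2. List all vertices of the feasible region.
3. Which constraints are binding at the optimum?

1. 31 (by strong duality, equal to the primal optimum)
2. (0, 0), (6, 0), (1, 5), (0, 5)
3. C4, C5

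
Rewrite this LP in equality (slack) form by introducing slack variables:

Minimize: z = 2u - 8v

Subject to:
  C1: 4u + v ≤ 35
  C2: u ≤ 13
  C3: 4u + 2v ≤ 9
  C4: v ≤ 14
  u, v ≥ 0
min z = 2u - 8v

s.t.
  4u + v + s1 = 35
  u + s2 = 13
  4u + 2v + s3 = 9
  v + s4 = 14
  u, v, s1, s2, s3, s4 ≥ 0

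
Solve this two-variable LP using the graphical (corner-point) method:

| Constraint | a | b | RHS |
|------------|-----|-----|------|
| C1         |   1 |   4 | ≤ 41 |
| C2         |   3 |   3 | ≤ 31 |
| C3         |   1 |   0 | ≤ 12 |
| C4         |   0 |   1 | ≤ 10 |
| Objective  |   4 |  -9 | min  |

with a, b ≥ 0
a = 0, b = 10, z = -90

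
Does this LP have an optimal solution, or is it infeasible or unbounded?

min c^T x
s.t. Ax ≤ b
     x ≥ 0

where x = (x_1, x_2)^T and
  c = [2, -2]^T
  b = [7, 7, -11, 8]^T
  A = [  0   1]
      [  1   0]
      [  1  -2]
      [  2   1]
The point (0, 7) satisfies every constraint, so the LP is feasible; the constraints give x_1 ≤ 7 and x_2 ≤ 7, which with x_1, x_2 ≥ 0 keep the feasible region inside a bounded box. A feasible, bounded LP attains a finite optimum at a vertex.

Evaluating z = 2x_1 - 2x_2 at each vertex:
  (0, 5.5): z = -11
  (1, 6): z = -10
  (0.5, 7): z = -13
  (0, 7): z = -14

The LP has an optimal solution: (0, 7) with z = -14.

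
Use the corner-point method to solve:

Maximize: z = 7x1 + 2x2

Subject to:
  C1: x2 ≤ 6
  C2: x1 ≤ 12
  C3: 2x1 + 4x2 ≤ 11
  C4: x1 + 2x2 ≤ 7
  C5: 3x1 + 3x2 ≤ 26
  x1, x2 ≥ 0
Each vertex is the intersection of two constraint boundaries that also satisfies all remaining constraints:
  x1 = 0 and x2 = 0 → (0, 0)
  2x1 + 4x2 = 11 and x2 = 0 → (5.5, 0)
  2x1 + 4x2 = 11 and x1 = 0 → (0, 2.75)

Evaluating z = 7x1 + 2x2 at each vertex:
  (0, 0): z = 0
  (5.5, 0): z = 38.5
  (0, 2.75): z = 5.5

The maximum is at (5.5, 0) with z = 38.5.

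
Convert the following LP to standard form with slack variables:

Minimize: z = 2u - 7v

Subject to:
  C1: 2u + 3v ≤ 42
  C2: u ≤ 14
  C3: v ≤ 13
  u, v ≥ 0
min z = 2u - 7v

s.t.
  2u + 3v + s1 = 42
  u + s2 = 14
  v + s3 = 13
  u, v, s1, s2, s3 ≥ 0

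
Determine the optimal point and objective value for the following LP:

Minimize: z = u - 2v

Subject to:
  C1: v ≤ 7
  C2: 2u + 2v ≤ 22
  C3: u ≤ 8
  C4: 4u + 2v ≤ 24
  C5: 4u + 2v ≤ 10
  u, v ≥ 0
u = 0, v = 5, z = -10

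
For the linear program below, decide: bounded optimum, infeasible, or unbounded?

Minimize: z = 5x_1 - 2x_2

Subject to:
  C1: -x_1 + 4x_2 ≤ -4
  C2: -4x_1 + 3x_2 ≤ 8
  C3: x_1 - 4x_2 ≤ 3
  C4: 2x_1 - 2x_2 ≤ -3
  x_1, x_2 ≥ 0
C3 requires x_1 - 4x_2 ≤ 3, while C1 (-x_1 + 4x_2 ≤ -4) is equivalent to x_1 - 4x_2 ≥ 4. Together they would need 4 ≤ x_1 - 4x_2 ≤ 3, which is impossible since 4 > 3. No point satisfies all constraints.

The feasible region is empty; the LP is infeasible.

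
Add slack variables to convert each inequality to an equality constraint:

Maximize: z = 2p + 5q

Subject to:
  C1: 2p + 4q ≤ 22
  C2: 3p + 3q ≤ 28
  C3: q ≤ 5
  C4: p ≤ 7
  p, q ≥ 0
max z = 2p + 5q

s.t.
  2p + 4q + s1 = 22
  3p + 3q + s2 = 28
  q + s3 = 5
  p + s4 = 7
  p, q, s1, s2, s3, s4 ≥ 0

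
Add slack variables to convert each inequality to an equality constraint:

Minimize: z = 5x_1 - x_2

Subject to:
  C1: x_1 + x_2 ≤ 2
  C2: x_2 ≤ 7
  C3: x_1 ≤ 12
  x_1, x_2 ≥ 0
min z = 5x_1 - x_2

s.t.
  x_1 + x_2 + s1 = 2
  x_2 + s2 = 7
  x_1 + s3 = 12
  x_1, x_2, s1, s2, s3 ≥ 0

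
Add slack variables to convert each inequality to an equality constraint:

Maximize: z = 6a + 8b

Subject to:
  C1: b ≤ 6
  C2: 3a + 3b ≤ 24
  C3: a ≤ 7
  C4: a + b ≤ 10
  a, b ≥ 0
max z = 6a + 8b

s.t.
  b + s1 = 6
  3a + 3b + s2 = 24
  a + s3 = 7
  a + b + s4 = 10
  a, b, s1, s2, s3, s4 ≥ 0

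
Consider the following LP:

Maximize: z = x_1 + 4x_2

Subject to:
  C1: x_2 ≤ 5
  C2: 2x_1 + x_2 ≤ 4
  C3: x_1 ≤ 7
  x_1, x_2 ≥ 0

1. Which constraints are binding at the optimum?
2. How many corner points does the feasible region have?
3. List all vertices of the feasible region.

1. C2, x_1 ≥ 0
2. 3
3. (0, 0), (2, 0), (0, 4)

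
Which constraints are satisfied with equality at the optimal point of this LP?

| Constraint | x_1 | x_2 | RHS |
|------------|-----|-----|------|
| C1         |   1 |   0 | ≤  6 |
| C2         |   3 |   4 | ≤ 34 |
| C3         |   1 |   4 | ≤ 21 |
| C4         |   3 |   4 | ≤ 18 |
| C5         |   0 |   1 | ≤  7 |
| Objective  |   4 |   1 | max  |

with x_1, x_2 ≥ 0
Optimal: x_1 = 6, x_2 = 0
Binding: C1, C4, x_2 ≥ 0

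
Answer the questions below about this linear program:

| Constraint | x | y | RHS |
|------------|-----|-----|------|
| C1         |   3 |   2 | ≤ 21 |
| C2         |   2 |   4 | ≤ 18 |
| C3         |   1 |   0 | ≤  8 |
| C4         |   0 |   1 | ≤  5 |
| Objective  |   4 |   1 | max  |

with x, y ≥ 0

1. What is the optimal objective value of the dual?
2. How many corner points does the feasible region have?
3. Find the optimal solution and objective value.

1. 28 (by strong duality, equal to the primal optimum)
2. 4
3. x = 7, y = 0, z = 28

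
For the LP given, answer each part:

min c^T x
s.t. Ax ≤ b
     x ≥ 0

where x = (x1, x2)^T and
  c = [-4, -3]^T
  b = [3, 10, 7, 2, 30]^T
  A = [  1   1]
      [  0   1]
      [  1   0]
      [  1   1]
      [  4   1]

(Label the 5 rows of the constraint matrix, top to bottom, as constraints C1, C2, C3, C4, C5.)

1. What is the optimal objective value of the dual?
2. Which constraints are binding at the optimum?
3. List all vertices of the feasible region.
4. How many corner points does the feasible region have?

1. -8 (by strong duality, equal to the primal optimum)
2. C4, x2 ≥ 0
3. (0, 0), (2, 0), (0, 2)
4. 3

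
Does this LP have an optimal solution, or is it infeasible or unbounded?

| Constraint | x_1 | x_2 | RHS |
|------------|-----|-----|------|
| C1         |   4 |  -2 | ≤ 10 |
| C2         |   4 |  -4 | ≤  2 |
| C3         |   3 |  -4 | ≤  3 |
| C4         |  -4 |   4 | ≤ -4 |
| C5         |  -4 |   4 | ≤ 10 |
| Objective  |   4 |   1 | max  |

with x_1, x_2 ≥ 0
C2 requires 4x_1 - 4x_2 ≤ 2, while C4 (-4x_1 + 4x_2 ≤ -4) is equivalent to 4x_1 - 4x_2 ≥ 4. Together they would need 4 ≤ 4x_1 - 4x_2 ≤ 2, which is impossible since 4 > 2. No point satisfies all constraints.

Infeasible — the constraint set is empty.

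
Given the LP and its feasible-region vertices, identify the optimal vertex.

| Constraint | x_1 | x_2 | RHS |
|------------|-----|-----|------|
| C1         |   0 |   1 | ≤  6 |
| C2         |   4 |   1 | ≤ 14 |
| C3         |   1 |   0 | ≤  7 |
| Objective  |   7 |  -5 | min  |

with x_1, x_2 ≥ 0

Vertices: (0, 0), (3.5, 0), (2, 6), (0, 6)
(0, 6) with z = -30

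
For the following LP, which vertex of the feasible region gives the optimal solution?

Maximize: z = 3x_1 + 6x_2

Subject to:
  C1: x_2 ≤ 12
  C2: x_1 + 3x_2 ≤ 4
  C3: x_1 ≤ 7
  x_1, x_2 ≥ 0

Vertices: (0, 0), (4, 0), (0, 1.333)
Evaluating z = 3x_1 + 6x_2 at each vertex:
  (0, 0): z = 0
  (4, 0): z = 12
  (0, 1.333): z = 8

The largest value is z = 12, attained at (4, 0).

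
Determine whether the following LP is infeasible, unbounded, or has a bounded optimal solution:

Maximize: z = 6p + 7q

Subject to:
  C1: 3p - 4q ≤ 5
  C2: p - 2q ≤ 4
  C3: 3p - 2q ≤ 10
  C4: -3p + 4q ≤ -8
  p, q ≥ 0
C1 requires 3p - 4q ≤ 5, while C4 (-3p + 4q ≤ -8) is equivalent to 3p - 4q ≥ 8. Together they would need 8 ≤ 3p - 4q ≤ 5, which is impossible since 8 > 5. No point satisfies all constraints.

The feasible region is empty; the LP is infeasible.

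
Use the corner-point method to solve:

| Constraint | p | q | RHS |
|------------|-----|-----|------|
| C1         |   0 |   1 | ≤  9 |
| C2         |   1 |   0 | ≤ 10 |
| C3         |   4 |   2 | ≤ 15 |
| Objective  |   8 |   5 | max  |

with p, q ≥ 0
Each vertex is the intersection of two constraint boundaries that also satisfies all remaining constraints:
  p = 0 and q = 0 → (0, 0)
  4p + 2q = 15 and q = 0 → (3.75, 0)
  4p + 2q = 15 and p = 0 → (0, 7.5)

Evaluating z = 8p + 5q at each vertex:
  (0, 0): z = 0
  (3.75, 0): z = 30
  (0, 7.5): z = 37.5

The maximum is at (0, 7.5) with z = 37.5.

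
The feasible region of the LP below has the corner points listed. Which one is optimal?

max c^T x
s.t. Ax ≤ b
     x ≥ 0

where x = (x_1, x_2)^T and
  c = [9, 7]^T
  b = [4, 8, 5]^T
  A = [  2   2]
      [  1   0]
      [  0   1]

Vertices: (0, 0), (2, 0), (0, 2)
(2, 0) with z = 18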